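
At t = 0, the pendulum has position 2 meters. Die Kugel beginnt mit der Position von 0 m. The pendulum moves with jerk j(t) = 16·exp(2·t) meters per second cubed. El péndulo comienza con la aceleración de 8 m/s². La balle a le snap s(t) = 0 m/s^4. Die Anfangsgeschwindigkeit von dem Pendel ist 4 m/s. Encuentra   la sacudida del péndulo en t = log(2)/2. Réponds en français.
En utilisant j(t) = 16·exp(2·t) et en substituant t = log(2)/2, nous trouvons j = 32.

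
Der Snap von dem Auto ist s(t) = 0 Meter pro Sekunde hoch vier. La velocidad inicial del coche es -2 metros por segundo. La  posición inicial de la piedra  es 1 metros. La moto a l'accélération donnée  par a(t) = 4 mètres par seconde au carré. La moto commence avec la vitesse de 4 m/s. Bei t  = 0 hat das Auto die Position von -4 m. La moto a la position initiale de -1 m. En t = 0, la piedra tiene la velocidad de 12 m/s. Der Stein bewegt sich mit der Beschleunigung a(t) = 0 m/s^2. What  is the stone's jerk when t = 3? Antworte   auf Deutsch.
Wir müssen unsere Gleichung für die Beschleunigung a(t) = 0 1-mal ableiten. Mit d/dt von a(t) finden wir j(t) = 0. Mit j(t) = 0 und Einsetzen von t = 3, finden wir j = 0.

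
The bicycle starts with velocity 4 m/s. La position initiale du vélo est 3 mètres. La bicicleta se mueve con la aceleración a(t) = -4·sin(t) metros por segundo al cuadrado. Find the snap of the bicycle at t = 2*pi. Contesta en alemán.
Ausgehend von der Beschleunigung a(t) = -4·sin(t), nehmen wir 2 Ableitungen. Die Ableitung von der Beschleunigung ergibt den Ruck: j(t) = -4·cos(t). Durch Ableiten von dem Ruck erhalten wir den Snap: s(t) = 4·sin(t). Mit s(t) = 4·sin(t) und Einsetzen von t = 2*pi, finden wir s = 0.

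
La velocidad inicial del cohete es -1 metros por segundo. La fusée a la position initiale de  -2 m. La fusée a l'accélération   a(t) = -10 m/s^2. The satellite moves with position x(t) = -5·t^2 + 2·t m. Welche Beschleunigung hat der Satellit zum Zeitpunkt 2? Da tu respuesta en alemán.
Um dies zu lösen, müssen wir 2 Ableitungen unserer Gleichung für die Position x(t) = -5·t^2 + 2·t nehmen. Durch Ableiten von der Position erhalten wir die Geschwindigkeit: v(t) = 2 - 10·t. Mit d/dt von v(t) finden wir a(t) = -10. Wir haben die Beschleunigung a(t) = -10. Durch Einsetzen von t = 2: a(2) = -10.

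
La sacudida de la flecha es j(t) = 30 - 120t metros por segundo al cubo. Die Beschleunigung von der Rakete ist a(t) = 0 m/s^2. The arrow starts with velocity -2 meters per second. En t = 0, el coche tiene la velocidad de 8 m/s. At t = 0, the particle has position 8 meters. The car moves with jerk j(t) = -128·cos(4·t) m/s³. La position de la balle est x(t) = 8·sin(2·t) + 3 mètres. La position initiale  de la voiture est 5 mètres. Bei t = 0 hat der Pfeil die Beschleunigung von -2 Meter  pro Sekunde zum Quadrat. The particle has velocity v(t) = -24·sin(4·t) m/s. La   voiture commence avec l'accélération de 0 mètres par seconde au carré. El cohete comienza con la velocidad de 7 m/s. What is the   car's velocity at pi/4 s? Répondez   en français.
Nous devons trouver la primitive de notre équation du jerk j(t) = -128·cos(4·t) 2 fois. En intégrant le jerk et en utilisant la condition initiale a(0) = 0, nous obtenons a(t) = -32·sin(4·t). La primitive de l'accélération, avec v(0) = 8, donne la vitesse: v(t) = 8·cos(4·t). De l'équation de la vitesse v(t) = 8·cos(4·t), nous substituons t = pi/4 pour obtenir v = -8.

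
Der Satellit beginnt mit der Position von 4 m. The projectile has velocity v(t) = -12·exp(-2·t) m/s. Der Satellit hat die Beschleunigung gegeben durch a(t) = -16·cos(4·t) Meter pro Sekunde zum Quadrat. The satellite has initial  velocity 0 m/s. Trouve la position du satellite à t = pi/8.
En partant de l'accélération a(t) = -16·cos(4·t), nous prenons 2 intégrales. L'intégrale de l'accélération, avec v(0) = 0, donne la vitesse: v(t) = -4·sin(4·t). En intégrant la vitesse et en utilisant la condition initiale x(0) = 4, nous obtenons x(t) = cos(4·t) + 3. Nous avons la position x(t) = cos(4·t) + 3. En substituant t = pi/8: x(pi/8) = 3.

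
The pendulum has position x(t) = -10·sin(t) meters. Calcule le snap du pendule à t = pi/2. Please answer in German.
Ausgehend von der Position x(t) = -10·sin(t), nehmen wir 4 Ableitungen. Die Ableitung von der Position ergibt die Geschwindigkeit: v(t) = -10·cos(t). Durch Ableiten von der Geschwindigkeit erhalten wir die Beschleunigung: a(t) = 10·sin(t). Durch Ableiten von der Beschleunigung erhalten wir den Ruck: j(t) = 10·cos(t). Die Ableitung von dem Ruck ergibt den Snap: s(t) = -10·sin(t). Aus der Gleichung für den Snap s(t) = -10·sin(t), setzen wir t = pi/2 ein und erhalten s = -10.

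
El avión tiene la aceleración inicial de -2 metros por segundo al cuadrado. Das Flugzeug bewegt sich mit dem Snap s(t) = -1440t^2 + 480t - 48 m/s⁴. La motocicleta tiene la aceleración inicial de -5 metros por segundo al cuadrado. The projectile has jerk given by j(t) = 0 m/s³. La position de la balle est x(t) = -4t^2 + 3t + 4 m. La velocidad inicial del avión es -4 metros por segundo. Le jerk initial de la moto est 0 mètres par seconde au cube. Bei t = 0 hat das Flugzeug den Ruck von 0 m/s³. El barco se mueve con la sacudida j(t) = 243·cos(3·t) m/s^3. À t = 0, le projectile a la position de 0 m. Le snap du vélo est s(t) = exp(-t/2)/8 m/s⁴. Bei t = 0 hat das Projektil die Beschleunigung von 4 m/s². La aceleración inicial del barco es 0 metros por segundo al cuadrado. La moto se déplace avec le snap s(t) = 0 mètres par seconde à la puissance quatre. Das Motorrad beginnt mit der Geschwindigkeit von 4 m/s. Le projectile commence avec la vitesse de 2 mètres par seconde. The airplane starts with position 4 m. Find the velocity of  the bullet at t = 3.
We must differentiate our position equation x(t) = -4·t^2 + 3·t + 4 1 time. Taking d/dt of x(t), we find v(t) = 3 - 8·t. Using v(t) = 3 - 8·t and substituting t = 3, we find v = -21.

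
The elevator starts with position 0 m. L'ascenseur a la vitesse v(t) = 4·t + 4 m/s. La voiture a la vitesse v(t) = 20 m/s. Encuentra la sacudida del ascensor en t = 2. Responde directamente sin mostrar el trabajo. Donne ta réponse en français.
Le jerk à t = 2 est j = 0.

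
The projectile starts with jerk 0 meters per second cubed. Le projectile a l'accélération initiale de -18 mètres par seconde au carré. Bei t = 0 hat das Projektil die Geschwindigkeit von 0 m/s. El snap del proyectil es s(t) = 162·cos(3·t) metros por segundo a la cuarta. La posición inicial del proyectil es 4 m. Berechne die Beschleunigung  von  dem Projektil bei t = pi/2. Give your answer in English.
To find the answer, we compute 2 integrals of s(t) = 162·cos(3·t). Finding the antiderivative of s(t) and using j(0) = 0: j(t) = 54·sin(3·t). Integrating jerk and using the initial condition a(0) = -18, we get a(t) = -18·cos(3·t). We have acceleration a(t) = -18·cos(3·t). Substituting t = pi/2: a(pi/2) = 0.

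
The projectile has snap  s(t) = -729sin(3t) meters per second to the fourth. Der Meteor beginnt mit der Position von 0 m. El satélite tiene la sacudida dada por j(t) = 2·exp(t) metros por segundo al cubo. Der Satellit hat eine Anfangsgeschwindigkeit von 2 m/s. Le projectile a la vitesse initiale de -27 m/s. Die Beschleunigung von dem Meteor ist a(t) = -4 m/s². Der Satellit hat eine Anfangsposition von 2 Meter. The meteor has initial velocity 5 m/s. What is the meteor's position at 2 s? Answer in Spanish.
Para resolver esto, necesitamos tomar 2 antiderivadas de nuestra ecuación de la aceleración a(t) = -4. La antiderivada de la aceleración, con v(0) = 5, da la velocidad: v(t) = 5 - 4·t. La integral de la velocidad, con x(0) = 0, da la posición: x(t) = -2·t^2 + 5·t. De la ecuación de la posición x(t) = -2·t^2 + 5·t, sustituimos t = 2 para obtener x = 2.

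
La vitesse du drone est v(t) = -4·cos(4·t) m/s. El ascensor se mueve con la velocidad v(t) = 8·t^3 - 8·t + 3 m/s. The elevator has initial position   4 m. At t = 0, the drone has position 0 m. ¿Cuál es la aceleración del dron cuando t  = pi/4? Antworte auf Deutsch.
Um dies zu lösen, müssen wir 1 Ableitung unserer Gleichung für die Geschwindigkeit v(t) = -4·cos(4·t) nehmen. Durch Ableiten von der Geschwindigkeit erhalten wir die Beschleunigung: a(t) = 16·sin(4·t). Wir haben die Beschleunigung a(t) = 16·sin(4·t). Durch Einsetzen von t = pi/4: a(pi/4) = 0.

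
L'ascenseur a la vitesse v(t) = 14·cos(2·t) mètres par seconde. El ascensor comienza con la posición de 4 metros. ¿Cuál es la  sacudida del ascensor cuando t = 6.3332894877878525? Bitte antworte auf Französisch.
Pour résoudre ceci, nous devons prendre 2 dérivées de notre équation de la vitesse v(t) = 14·cos(2·t). En dérivant la vitesse, nous obtenons l'accélération: a(t) = -28·sin(2·t). En dérivant l'accélération, nous obtenons le jerk: j(t) = -56·cos(2·t). En utilisant j(t) = -56·cos(2·t) et en substituant t = 6.3332894877878525, nous trouvons j = -55.7190671669677.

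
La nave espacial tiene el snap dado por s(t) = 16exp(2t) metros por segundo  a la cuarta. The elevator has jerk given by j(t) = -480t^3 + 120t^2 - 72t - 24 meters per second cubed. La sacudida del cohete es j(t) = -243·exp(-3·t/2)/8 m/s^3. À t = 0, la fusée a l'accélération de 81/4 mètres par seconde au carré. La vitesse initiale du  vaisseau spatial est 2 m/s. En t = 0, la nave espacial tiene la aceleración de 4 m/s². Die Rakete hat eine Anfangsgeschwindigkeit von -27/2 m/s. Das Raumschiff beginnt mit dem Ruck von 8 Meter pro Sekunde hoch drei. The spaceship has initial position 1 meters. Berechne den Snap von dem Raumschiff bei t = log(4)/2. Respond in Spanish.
Usando s(t) = 16·exp(2·t) y sustituyendo t = log(4)/2, encontramos s = 64.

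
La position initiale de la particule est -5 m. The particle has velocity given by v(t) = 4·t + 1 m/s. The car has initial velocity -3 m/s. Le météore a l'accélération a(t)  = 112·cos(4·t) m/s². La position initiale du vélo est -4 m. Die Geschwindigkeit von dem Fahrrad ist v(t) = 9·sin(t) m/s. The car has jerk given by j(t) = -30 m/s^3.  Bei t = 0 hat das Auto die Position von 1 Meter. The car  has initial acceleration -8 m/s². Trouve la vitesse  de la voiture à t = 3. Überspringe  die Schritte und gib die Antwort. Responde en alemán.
v(3) = -162.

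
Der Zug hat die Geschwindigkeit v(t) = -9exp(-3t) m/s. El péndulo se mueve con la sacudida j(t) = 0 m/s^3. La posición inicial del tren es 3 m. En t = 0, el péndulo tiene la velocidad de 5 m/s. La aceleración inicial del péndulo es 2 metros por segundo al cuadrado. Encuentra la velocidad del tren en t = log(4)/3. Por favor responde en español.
De la ecuación de la velocidad v(t) = -9·exp(-3·t), sustituimos t = log(4)/3 para obtener v = -9/4.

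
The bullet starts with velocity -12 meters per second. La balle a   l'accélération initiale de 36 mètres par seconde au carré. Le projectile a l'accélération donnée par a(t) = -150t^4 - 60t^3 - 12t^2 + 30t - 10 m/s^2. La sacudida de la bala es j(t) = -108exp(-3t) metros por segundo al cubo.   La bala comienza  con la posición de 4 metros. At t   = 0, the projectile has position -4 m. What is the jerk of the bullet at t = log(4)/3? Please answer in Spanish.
Tenemos la sacudida j(t) = -108·exp(-3·t). Sustituyendo t = log(4)/3: j(log(4)/3) = -27.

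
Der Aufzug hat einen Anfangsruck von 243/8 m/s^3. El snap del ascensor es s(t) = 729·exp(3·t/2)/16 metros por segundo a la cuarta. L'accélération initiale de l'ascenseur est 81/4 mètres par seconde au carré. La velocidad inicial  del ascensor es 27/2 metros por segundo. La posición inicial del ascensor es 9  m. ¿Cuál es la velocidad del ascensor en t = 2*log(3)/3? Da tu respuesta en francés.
Pour résoudre ceci, nous devons prendre 3 primitives de notre équation du snap s(t) = 729·exp(3·t/2)/16. En intégrant le snap et en utilisant la condition initiale j(0) = 243/8, nous obtenons j(t) = 243·exp(3·t/2)/8. En intégrant le jerk et en utilisant la condition initiale a(0) = 81/4, nous obtenons a(t) = 81·exp(3·t/2)/4. L'intégrale de l'accélération, avec v(0) = 27/2, donne la vitesse: v(t) = 27·exp(3·t/2)/2. En utilisant v(t) = 27·exp(3·t/2)/2 et en substituant t = 2*log(3)/3, nous trouvons v = 81/2.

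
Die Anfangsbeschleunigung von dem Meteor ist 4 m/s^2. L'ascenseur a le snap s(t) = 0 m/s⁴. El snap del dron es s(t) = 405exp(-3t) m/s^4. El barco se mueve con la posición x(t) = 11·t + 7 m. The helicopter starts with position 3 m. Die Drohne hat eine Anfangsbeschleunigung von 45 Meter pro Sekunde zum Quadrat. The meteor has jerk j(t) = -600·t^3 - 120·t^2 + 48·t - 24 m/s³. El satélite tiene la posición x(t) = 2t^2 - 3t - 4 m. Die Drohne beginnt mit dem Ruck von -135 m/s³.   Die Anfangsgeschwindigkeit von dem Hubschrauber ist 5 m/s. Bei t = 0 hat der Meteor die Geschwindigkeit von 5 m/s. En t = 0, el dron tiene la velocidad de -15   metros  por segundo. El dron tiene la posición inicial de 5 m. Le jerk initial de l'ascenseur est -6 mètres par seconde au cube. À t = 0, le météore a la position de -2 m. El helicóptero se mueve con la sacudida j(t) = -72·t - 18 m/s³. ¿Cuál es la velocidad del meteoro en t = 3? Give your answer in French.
Pour résoudre ceci, nous devons prendre 2 primitives de notre équation du jerk j(t) = -600·t^3 - 120·t^2 + 48·t - 24. L'intégrale du jerk, avec a(0) = 4, donne l'accélération: a(t) = -150·t^4 - 40·t^3 + 24·t^2 - 24·t + 4. L'intégrale de l'accélération, avec v(0) = 5, donne la vitesse: v(t) = -30·t^5 - 10·t^4 + 8·t^3 - 12·t^2 + 4·t + 5. Nous avons la vitesse v(t) = -30·t^5 - 10·t^4 + 8·t^3 - 12·t^2 + 4·t + 5. En substituant t = 3: v(3) = -7975.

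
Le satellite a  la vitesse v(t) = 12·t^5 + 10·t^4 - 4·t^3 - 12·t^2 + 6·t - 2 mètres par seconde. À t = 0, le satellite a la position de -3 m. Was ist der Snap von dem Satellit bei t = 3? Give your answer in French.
Pour résoudre ceci, nous devons prendre 3 dérivées de notre équation de la vitesse v(t) = 12·t^5 + 10·t^4 - 4·t^3 - 12·t^2 + 6·t - 2. En dérivant la vitesse, nous obtenons l'accélération: a(t) = 60·t^4 + 40·t^3 - 12·t^2 - 24·t + 6. La dérivée de l'accélération donne le jerk: j(t) = 240·t^3 + 120·t^2 - 24·t - 24. La dérivée du jerk donne le snap: s(t) = 720·t^2 + 240·t - 24. En utilisant s(t) = 720·t^2 + 240·t - 24 et en substituant t = 3, nous trouvons s = 7176.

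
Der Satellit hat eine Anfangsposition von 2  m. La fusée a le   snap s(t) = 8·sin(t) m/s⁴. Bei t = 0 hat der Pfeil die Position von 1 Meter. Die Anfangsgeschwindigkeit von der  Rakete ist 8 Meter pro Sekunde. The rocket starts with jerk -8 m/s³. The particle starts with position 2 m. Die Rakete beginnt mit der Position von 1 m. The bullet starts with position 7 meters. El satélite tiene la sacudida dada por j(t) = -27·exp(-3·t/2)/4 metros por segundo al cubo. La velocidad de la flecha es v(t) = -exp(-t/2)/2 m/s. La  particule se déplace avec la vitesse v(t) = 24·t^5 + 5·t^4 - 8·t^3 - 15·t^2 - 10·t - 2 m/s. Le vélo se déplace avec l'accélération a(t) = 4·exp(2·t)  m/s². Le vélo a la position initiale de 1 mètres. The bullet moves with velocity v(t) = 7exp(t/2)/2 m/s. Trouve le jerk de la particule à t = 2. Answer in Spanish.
Partiendo de la velocidad v(t) = 24·t^5 + 5·t^4 - 8·t^3 - 15·t^2 - 10·t - 2, tomamos 2 derivadas. La derivada de la velocidad da la aceleración: a(t) = 120·t^4 + 20·t^3 - 24·t^2 - 30·t - 10. La derivada de la aceleración da la sacudida: j(t) = 480·t^3 + 60·t^2 - 48·t - 30. De la ecuación de la sacudida j(t) = 480·t^3 + 60·t^2 - 48·t - 30, sustituimos t = 2 para obtener j = 3954.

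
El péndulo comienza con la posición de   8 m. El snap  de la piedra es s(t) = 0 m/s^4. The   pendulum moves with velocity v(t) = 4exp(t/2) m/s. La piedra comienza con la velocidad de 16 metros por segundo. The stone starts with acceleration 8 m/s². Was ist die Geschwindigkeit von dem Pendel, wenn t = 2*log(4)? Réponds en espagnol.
De la ecuación de la velocidad v(t) = 4·exp(t/2), sustituimos t = 2*log(4) para obtener v = 16.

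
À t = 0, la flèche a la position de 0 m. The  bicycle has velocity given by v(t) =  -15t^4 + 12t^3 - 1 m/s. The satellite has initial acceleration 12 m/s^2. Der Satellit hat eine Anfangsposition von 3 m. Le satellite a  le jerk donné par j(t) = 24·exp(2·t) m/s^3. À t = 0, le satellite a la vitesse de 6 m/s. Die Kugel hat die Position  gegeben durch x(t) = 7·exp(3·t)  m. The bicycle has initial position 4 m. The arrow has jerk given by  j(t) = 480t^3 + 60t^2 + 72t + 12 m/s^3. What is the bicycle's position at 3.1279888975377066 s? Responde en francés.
Nous devons trouver la primitive de notre équation de la vitesse v(t) = -15·t^4 + 12·t^3 - 1 1 fois. L'intégrale de la vitesse, avec x(0) = 4, donne la position: x(t) = -3·t^5 + 3·t^4 - t + 4. Nous avons la position x(t) = -3·t^5 + 3·t^4 - t + 4. En substituant t = 3.1279888975377066: x(3.1279888975377066) = -610.283066214138.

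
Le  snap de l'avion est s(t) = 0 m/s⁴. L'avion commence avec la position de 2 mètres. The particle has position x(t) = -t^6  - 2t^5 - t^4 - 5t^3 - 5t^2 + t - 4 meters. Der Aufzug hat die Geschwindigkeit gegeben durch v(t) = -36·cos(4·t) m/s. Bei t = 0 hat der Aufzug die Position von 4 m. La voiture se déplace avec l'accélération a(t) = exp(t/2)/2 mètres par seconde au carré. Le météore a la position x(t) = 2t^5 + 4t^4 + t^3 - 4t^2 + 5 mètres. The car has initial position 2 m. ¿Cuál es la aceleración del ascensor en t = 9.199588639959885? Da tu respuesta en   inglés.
To solve this, we need to take 1 derivative of our velocity equation v(t) = -36·cos(4·t). The derivative of velocity gives acceleration: a(t) = 144·sin(4·t). We have acceleration a(t) = 144·sin(4·t). Substituting t = 9.199588639959885: a(9.199588639959885) = -112.866828448565.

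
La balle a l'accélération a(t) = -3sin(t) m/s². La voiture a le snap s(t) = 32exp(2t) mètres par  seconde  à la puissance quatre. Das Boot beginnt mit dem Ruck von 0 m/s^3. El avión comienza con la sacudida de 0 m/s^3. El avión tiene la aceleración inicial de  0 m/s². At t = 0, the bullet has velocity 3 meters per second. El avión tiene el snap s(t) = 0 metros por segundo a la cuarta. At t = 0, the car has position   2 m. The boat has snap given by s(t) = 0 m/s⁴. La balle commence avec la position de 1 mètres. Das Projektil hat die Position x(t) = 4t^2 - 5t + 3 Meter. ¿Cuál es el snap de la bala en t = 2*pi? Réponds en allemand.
Wir müssen unsere Gleichung für die Beschleunigung a(t) = -3·sin(t) 2-mal ableiten. Durch Ableiten von der Beschleunigung erhalten wir den Ruck: j(t) = -3·cos(t). Die Ableitung von dem Ruck ergibt den Snap: s(t) = 3·sin(t). Wir haben den Snap s(t) = 3·sin(t). Durch Einsetzen von t = 2*pi: s(2*pi) = 0.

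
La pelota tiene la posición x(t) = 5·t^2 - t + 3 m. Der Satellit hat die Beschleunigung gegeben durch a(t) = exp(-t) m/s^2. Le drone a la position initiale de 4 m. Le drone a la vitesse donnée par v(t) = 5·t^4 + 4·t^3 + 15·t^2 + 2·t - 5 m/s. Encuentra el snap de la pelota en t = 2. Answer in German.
Wir müssen unsere Gleichung für die Position x(t) = 5·t^2 - t + 3 4-mal ableiten. Die Ableitung von der Position ergibt die Geschwindigkeit: v(t) = 10·t - 1. Durch Ableiten von der Geschwindigkeit erhalten wir die Beschleunigung: a(t) = 10. Die Ableitung von der Beschleunigung ergibt den Ruck: j(t) = 0. Die Ableitung von dem Ruck ergibt den Snap: s(t) = 0. Wir haben den Snap s(t) = 0. Durch Einsetzen von t = 2: s(2) = 0.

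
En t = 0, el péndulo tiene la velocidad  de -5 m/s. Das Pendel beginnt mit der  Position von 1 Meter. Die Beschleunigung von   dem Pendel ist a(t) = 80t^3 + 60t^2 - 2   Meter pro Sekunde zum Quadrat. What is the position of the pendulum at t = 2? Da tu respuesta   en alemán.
Wir müssen das Integral unserer Gleichung für die Beschleunigung a(t) = 80·t^3 + 60·t^2 - 2 2-mal finden. Die Stammfunktion von der Beschleunigung ist die Geschwindigkeit. Mit v(0) = -5 erhalten wir v(t) = 20·t^4 + 20·t^3 - 2·t - 5. Durch Integration von der Geschwindigkeit und Verwendung der Anfangsbedingung x(0) = 1, erhalten wir x(t) = 4·t^5 + 5·t^4 - t^2 - 5·t + 1. Mit x(t) = 4·t^5 + 5·t^4 - t^2 - 5·t + 1 und Einsetzen von t = 2, finden wir x = 195.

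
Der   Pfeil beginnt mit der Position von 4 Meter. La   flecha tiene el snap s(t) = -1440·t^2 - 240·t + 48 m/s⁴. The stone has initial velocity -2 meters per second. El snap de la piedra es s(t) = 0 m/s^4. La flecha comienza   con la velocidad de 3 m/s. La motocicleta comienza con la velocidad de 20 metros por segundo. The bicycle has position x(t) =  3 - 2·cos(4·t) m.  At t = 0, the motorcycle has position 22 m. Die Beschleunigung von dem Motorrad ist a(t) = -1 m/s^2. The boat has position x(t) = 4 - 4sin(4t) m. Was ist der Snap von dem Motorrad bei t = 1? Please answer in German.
Wir müssen unsere Gleichung für die Beschleunigung a(t) = -1 2-mal ableiten. Durch Ableiten von der Beschleunigung erhalten wir den Ruck: j(t) = 0. Durch Ableiten von dem Ruck erhalten wir den Snap: s(t) = 0. Wir haben den Snap s(t) = 0. Durch Einsetzen von t = 1: s(1) = 0.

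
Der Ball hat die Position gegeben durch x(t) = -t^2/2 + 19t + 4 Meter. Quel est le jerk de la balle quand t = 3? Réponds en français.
Nous devons dériver notre équation de la position x(t) = -t^2/2 + 19·t + 4 3 fois. En prenant d/dt de x(t), nous trouvons v(t) = 19 - t. En dérivant la vitesse, nous obtenons l'accélération: a(t) = -1. La dérivée de l'accélération donne le jerk: j(t) = 0. Nous avons le jerk j(t) = 0. En substituant t = 3: j(3) = 0.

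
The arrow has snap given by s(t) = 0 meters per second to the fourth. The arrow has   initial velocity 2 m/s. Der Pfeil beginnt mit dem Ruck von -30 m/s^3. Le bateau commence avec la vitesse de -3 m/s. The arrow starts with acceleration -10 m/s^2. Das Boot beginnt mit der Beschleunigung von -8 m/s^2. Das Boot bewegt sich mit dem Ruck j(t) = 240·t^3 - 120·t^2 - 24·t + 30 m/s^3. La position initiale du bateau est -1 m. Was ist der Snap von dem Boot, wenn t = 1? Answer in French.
Pour résoudre ceci, nous devons prendre 1 dérivée de notre équation du jerk j(t) = 240·t^3 - 120·t^2 - 24·t + 30. En prenant d/dt de j(t), nous trouvons s(t) = 720·t^2 - 240·t - 24. Nous avons le snap s(t) = 720·t^2 - 240·t - 24. En substituant t = 1: s(1) = 456.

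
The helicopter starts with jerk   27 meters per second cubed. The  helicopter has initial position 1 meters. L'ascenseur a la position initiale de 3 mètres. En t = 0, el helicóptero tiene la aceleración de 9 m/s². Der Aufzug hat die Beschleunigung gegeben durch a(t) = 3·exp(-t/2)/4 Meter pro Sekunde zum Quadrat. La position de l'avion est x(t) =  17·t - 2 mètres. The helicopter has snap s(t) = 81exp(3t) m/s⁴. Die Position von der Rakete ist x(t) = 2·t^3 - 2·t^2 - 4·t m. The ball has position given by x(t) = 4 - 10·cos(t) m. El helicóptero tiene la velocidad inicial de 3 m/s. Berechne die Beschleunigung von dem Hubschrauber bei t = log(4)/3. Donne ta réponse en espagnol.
Para resolver esto, necesitamos tomar 2 integrales de nuestra ecuación del snap s(t) = 81·exp(3·t). La antiderivada del snap es la sacudida. Usando j(0) = 27, obtenemos j(t) = 27·exp(3·t). La integral de la sacudida es la aceleración. Usando a(0) = 9, obtenemos a(t) = 9·exp(3·t). De la ecuación de la aceleración a(t) = 9·exp(3·t), sustituimos t = log(4)/3 para obtener a = 36.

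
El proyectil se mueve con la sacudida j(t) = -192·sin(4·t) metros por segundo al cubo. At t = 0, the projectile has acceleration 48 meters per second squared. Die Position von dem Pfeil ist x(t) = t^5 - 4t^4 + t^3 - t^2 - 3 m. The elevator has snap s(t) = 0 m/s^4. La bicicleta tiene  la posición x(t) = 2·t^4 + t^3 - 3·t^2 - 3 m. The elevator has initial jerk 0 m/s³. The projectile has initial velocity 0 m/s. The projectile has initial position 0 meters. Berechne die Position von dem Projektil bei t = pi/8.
Wir müssen unsere Gleichung für den Ruck j(t) = -192·sin(4·t) 3-mal integrieren. Die Stammfunktion von dem Ruck ist die Beschleunigung. Mit a(0) = 48 erhalten wir a(t) = 48·cos(4·t). Durch Integration von der Beschleunigung und Verwendung der Anfangsbedingung v(0) = 0, erhalten wir v(t) = 12·sin(4·t). Durch Integration von der Geschwindigkeit und Verwendung der Anfangsbedingung x(0) = 0, erhalten wir x(t) = 3 - 3·cos(4·t). Mit x(t) = 3 - 3·cos(4·t) und Einsetzen von t = pi/8, finden wir x = 3.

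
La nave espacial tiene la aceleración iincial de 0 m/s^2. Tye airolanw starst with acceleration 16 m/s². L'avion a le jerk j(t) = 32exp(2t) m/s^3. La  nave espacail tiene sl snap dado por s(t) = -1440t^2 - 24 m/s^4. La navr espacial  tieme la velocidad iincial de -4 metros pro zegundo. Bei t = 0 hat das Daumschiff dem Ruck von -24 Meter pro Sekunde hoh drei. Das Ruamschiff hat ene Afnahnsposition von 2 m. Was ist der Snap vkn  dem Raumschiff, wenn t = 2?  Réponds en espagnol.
De la ecuación del snap s(t) = -1440·t^2 - 24, sustituimos t = 2 para obtener s = -5784.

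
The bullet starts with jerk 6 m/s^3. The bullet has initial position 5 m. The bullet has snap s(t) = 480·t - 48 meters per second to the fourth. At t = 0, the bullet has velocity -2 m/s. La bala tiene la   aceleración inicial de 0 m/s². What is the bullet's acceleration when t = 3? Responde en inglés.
We need to integrate our snap equation s(t) = 480·t - 48 2 times. Taking ∫s(t)dt and applying j(0) = 6, we find j(t) = 240·t^2 - 48·t + 6. The integral of jerk is acceleration. Using a(0) = 0, we get a(t) = 2·t·(40·t^2 - 12·t + 3). We have acceleration a(t) = 2·t·(40·t^2 - 12·t + 3). Substituting t = 3: a(3) = 1962.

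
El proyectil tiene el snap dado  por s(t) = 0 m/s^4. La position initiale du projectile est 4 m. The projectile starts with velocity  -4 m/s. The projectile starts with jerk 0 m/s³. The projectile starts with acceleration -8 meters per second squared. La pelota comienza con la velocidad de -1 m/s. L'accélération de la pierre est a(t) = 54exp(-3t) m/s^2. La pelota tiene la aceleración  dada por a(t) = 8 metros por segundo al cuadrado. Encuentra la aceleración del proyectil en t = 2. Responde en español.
Debemos encontrar la integral de nuestra ecuación del snap s(t) = 0 2 veces. Tomando ∫s(t)dt y aplicando j(0) = 0, encontramos j(t) = 0. Tomando ∫j(t)dt y aplicando a(0) = -8, encontramos a(t) = -8. Usando a(t) = -8 y sustituyendo t = 2, encontramos a = -8.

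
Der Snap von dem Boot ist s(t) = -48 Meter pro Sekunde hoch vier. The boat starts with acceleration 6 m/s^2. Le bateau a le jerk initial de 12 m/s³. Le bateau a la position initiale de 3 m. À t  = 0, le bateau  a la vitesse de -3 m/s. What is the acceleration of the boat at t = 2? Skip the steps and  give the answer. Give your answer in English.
a(2) = -66.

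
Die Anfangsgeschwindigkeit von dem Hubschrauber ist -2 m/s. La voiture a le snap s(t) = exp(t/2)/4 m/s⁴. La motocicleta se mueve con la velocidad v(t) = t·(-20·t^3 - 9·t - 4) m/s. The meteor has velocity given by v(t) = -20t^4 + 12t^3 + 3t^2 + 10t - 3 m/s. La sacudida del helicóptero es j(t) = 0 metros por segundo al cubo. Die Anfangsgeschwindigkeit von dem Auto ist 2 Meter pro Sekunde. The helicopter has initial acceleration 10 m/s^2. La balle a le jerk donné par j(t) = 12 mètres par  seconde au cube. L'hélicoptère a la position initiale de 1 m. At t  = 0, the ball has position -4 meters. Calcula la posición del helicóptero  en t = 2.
Debemos encontrar la antiderivada de nuestra ecuación de la sacudida j(t) = 0 3 veces. Integrando la sacudida y usando la condición inicial a(0) = 10, obtenemos a(t) = 10. Integrando la aceleración y usando la condición inicial v(0) = -2, obtenemos v(t) = 10·t - 2. Tomando ∫v(t)dt y aplicando x(0) = 1, encontramos x(t) = 5·t^2 - 2·t + 1. Usando x(t) = 5·t^2 - 2·t + 1 y sustituyendo t = 2, encontramos x = 17.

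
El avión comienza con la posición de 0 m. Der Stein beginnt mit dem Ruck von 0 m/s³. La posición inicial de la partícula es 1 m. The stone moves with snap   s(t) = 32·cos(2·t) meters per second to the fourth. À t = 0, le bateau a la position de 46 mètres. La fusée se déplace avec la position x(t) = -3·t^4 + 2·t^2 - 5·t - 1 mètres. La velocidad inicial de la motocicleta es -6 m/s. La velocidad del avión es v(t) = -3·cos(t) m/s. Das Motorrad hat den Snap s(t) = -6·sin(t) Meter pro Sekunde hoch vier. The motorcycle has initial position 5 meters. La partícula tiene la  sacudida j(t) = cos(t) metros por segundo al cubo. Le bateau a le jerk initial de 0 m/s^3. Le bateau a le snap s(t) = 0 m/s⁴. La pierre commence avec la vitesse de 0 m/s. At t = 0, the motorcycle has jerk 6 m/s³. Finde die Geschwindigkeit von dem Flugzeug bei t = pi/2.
Aus der Gleichung für die Geschwindigkeit v(t) = -3·cos(t), setzen wir t = pi/2 ein und erhalten v = 0.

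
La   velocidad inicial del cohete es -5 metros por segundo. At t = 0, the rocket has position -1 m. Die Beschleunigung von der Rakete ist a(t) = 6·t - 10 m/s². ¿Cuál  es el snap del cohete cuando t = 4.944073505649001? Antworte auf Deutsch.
Um dies zu lösen, müssen wir 2 Ableitungen unserer Gleichung für die Beschleunigung a(t) = 6·t - 10 nehmen. Durch Ableiten von der Beschleunigung erhalten wir den Ruck: j(t) = 6. Die Ableitung von dem Ruck ergibt den Snap: s(t) = 0. Mit s(t) = 0 und Einsetzen von t = 4.944073505649001, finden wir s = 0.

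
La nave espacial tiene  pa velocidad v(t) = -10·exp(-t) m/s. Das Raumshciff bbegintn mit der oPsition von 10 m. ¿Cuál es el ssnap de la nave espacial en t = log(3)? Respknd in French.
Nous devons dériver notre équation de la vitesse v(t) = -10·exp(-t) 3 fois. En dérivant la vitesse, nous obtenons l'accélération: a(t) = 10·exp(-t). En dérivant l'accélération, nous obtenons le jerk: j(t) = -10·exp(-t). En dérivant le jerk, nous obtenons le snap: s(t) = 10·exp(-t). En utilisant s(t) = 10·exp(-t) et en substituant t = log(3), nous trouvons s = 10/3.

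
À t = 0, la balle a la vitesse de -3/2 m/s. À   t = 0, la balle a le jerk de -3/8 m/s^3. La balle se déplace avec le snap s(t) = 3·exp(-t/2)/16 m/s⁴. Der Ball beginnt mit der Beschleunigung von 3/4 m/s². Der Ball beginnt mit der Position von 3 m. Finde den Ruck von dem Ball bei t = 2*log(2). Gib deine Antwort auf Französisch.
Pour résoudre ceci, nous devons prendre 1 primitive de notre équation du snap s(t) = 3·exp(-t/2)/16. L'intégrale du snap est le jerk. En utilisant j(0) = -3/8, nous obtenons j(t) = -3·exp(-t/2)/8. En utilisant j(t) = -3·exp(-t/2)/8 et en substituant t = 2*log(2), nous trouvons j = -3/16.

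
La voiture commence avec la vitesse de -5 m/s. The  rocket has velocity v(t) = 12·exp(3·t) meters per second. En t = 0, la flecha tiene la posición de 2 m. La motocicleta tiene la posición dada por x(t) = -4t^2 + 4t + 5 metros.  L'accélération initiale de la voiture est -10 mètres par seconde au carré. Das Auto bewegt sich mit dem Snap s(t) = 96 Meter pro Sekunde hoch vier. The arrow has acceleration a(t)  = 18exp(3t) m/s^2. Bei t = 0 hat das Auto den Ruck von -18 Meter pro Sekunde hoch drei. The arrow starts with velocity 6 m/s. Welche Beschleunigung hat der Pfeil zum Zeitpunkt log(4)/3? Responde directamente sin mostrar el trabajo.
a(log(4)/3) = 72.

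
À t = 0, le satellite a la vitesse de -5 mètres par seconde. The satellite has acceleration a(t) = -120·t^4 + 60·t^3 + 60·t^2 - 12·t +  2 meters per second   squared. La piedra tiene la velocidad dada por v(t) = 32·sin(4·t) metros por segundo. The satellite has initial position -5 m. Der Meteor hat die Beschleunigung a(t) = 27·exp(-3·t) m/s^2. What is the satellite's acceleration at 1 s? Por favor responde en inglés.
From the given acceleration equation a(t) = -120·t^4 + 60·t^3 + 60·t^2 - 12·t + 2, we substitute t = 1 to get a = -10.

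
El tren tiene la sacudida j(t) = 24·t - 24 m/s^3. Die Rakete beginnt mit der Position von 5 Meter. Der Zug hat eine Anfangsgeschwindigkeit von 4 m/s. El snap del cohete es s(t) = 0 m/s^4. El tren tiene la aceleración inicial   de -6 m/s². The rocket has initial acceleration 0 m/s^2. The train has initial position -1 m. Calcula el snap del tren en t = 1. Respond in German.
Ausgehend von dem Ruck j(t) = 24·t - 24, nehmen wir 1 Ableitung. Die Ableitung von dem Ruck ergibt den Snap: s(t) = 24. Wir haben den Snap s(t) = 24. Durch Einsetzen von t = 1: s(1) = 24.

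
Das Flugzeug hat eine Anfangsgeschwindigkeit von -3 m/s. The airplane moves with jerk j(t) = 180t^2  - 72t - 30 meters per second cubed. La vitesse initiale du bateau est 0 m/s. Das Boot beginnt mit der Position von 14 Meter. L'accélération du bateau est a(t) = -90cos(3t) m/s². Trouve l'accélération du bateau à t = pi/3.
Nous avons l'accélération a(t) = -90·cos(3·t). En substituant t = pi/3: a(pi/3) = 90.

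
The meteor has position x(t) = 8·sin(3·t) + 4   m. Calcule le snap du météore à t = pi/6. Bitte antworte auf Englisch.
We must differentiate our position equation x(t) = 8·sin(3·t) + 4 4 times. Taking d/dt of x(t), we find v(t) = 24·cos(3·t). The derivative of velocity gives acceleration: a(t) = -72·sin(3·t). Taking d/dt of a(t), we find j(t) = -216·cos(3·t). Taking d/dt of j(t), we find s(t) = 648·sin(3·t). From the given snap equation s(t) = 648·sin(3·t), we substitute t = pi/6 to get s = 648.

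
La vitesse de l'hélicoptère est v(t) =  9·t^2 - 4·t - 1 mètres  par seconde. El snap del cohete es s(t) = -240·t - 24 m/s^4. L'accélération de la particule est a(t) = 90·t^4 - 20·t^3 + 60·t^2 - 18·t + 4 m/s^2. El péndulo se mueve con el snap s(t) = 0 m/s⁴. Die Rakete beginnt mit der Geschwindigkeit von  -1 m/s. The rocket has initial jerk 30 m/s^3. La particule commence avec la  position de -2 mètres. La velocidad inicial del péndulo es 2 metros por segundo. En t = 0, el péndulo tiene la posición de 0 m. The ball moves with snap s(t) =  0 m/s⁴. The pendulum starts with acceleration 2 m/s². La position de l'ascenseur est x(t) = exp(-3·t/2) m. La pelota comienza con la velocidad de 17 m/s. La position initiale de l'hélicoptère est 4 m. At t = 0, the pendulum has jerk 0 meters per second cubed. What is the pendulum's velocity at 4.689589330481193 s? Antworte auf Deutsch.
Wir müssen unsere Gleichung für den Snap s(t) = 0 3-mal integrieren. Das Integral von dem Snap ist der Ruck. Mit j(0) = 0 erhalten wir j(t) = 0. Mit ∫j(t)dt und Anwendung von a(0) = 2, finden wir a(t) = 2. Das Integral von der Beschleunigung ist die Geschwindigkeit. Mit v(0) = 2 erhalten wir v(t) = 2·t + 2. Wir haben die Geschwindigkeit v(t) = 2·t + 2. Durch Einsetzen von t = 4.689589330481193: v(4.689589330481193) = 11.3791786609624.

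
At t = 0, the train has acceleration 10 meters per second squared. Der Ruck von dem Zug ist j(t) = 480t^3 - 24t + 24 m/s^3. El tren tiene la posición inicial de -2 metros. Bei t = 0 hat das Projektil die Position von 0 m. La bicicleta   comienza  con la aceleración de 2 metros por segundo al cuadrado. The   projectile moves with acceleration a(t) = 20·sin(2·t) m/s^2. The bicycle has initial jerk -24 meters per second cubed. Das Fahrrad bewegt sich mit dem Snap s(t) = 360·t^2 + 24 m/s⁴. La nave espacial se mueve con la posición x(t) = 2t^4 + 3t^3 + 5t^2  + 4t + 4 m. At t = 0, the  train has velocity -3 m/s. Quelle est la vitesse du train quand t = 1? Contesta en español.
Necesitamos integrar nuestra ecuación de la sacudida j(t) = 480·t^3 - 24·t + 24 2 veces. La antiderivada de la sacudida, con a(0) = 10, da la aceleración: a(t) = 120·t^4 - 12·t^2 + 24·t + 10. La antiderivada de la aceleración es la velocidad. Usando v(0) = -3, obtenemos v(t) = 24·t^5 - 4·t^3 + 12·t^2 + 10·t - 3. Tenemos la velocidad v(t) = 24·t^5 - 4·t^3 + 12·t^2 + 10·t - 3. Sustituyendo t = 1: v(1) = 39.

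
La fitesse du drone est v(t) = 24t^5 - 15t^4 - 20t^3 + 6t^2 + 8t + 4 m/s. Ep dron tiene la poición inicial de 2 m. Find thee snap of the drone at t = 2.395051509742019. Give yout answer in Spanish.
Debemos derivar nuestra ecuación de la velocidad v(t) = 24·t^5 - 15·t^4 - 20·t^3 + 6·t^2 + 8·t + 4 3 veces. La derivada de la velocidad da la aceleración: a(t) = 120·t^4 - 60·t^3 - 60·t^2 + 12·t + 8. Derivando la aceleración, obtenemos la sacudida: j(t) = 480·t^3 - 180·t^2 - 120·t + 12. Derivando la sacudida, obtenemos el snap: s(t) = 1440·t^2 - 360·t - 120. Tenemos el snap s(t) = 1440·t^2 - 360·t - 120. Sustituyendo t = 2.395051509742019: s(2.395051509742019) = 7278.01275391011.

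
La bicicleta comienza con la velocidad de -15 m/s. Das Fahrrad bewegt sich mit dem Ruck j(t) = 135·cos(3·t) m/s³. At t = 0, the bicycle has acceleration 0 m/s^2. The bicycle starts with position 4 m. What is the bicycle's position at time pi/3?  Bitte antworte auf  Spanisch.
Debemos encontrar la integral de nuestra ecuación de la sacudida j(t) = 135·cos(3·t) 3 veces. La integral de la sacudida es la aceleración. Usando a(0) = 0, obtenemos a(t) = 45·sin(3·t). Tomando ∫a(t)dt y aplicando v(0) = -15, encontramos v(t) = -15·cos(3·t). La antiderivada de la velocidad, con x(0) = 4, da la posición: x(t) = 4 - 5·sin(3·t). De la ecuación de la posición x(t) = 4 - 5·sin(3·t), sustituimos t = pi/3 para obtener x = 4.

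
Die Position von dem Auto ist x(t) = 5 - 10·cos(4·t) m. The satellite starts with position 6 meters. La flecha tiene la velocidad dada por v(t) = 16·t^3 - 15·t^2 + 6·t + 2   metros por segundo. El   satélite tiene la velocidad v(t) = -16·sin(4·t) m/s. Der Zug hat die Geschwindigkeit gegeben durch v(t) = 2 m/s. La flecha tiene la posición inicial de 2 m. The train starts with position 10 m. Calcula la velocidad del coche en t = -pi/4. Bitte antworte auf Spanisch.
Para resolver esto, necesitamos tomar 1 derivada de nuestra ecuación de la posición x(t) = 5 - 10·cos(4·t). La derivada de la posición da la velocidad: v(t) = 40·sin(4·t). De la ecuación de la velocidad v(t) = 40·sin(4·t), sustituimos t = -pi/4 para obtener v = 0.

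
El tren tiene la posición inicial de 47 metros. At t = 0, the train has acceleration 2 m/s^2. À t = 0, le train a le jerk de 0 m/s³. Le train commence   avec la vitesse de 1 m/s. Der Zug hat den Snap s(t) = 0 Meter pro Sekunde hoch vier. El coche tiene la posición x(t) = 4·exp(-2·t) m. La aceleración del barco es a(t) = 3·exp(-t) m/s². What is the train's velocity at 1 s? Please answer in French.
Pour résoudre ceci, nous devons prendre 3 primitives de notre équation du snap s(t) = 0. En prenant ∫s(t)dt et en appliquant j(0) = 0, nous trouvons j(t) = 0. La primitive du jerk, avec a(0) = 2, donne l'accélération: a(t) = 2. La primitive de l'accélération, avec v(0) = 1, donne la vitesse: v(t) = 2·t + 1. De l'équation de la vitesse v(t) = 2·t + 1, nous substituons t = 1 pour obtenir v = 3.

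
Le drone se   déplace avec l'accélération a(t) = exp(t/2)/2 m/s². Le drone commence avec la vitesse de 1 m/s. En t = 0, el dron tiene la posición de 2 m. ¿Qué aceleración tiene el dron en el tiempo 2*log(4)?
De la ecuación de la aceleración a(t) = exp(t/2)/2, sustituimos t = 2*log(4) para obtener a = 2.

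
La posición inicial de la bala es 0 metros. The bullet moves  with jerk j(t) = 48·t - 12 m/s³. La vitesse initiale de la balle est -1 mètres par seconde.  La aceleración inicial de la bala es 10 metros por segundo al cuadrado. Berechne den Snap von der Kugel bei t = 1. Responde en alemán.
Ausgehend von dem Ruck j(t) = 48·t - 12, nehmen wir 1 Ableitung. Mit d/dt von j(t) finden wir s(t) = 48. Aus der Gleichung für den Snap s(t) = 48, setzen wir t = 1 ein und erhalten s = 48.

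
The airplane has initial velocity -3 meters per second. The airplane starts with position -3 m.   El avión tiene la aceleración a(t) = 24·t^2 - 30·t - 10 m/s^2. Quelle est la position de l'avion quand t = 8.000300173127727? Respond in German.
Wir müssen unsere Gleichung für die Beschleunigung a(t) = 24·t^2 - 30·t - 10 2-mal integrieren. Durch Integration von der Beschleunigung und Verwendung der Anfangsbedingung v(0) = -3, erhalten wir v(t) = 8·t^3 - 15·t^2 - 10·t - 3. Die Stammfunktion von der Geschwindigkeit, mit x(0) = -3, ergibt die Position: x(t) = 2·t^4 - 5·t^3 - 5·t^2 - 3·t - 3. Mit x(t) = 2·t^4 - 5·t^3 - 5·t^2 - 3·t - 3 und Einsetzen von t = 8.000300173127727, finden wir x = 5285.91648649736.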